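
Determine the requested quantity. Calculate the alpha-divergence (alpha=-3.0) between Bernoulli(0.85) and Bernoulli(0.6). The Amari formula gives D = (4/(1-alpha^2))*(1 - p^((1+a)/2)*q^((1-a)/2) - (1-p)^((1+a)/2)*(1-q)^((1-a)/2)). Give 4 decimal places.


Amari alpha-divergence:
D = (4/(1-alpha^2))*(1 - p^((1+a)/2)*q^((1-a)/2) - (1-p)^((1+a)/2)*(1-q)^((1-a)/2)).
alpha = -3.0, p = 0.85, q = 0.6.
e1 = (1+alpha)/2 = -1.0, e2 = (1-alpha)/2 = 2.0.
t1 = p^e1 * q^e2 = 0.85^-1.0 * 0.6^2.0 = 0.423529.
t2 = (1-p)^e1 * (1-q)^e2 = 0.15^-1.0 * 0.4^2.0 = 1.066667.
4/(1-alpha^2) = -0.5.
D = -0.5*(1 - 0.423529 - 1.066667) = 0.2451

0.2451


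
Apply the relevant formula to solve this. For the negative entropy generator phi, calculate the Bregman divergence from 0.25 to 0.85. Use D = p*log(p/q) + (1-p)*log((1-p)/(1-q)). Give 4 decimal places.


Bregman divergence with negative entropy generator:
D = p*log(p/q) + (1-p)*log((1-p)/(1-q)).
p = 0.25, q = 0.85.
p*log(p/q) = 0.25*log(0.25/0.85) = -0.305944.
(1-p)*log((1-p)/(1-q)) = 0.75*log(0.75/0.15) = 1.207078.
D = -0.305944 + 1.207078 = 0.9011

0.9011


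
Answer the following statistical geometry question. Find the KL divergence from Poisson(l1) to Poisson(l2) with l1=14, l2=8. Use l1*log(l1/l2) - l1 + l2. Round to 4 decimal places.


KL divergence for Poisson:
KL = l1*log(l1/l2) - l1 + l2.
l1 = 14, l2 = 8.
log(14/8) = 0.559616.
l1*log(l1/l2) = 14 * 0.559616 = 7.834621.
KL = 7.834621 - 14 + 8 = 1.8346

1.8346


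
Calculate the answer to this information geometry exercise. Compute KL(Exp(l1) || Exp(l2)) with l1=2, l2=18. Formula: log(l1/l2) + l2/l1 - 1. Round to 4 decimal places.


KL divergence for exponential family:
KL = log(l1/l2) + l2/l1 - 1.
log(2/18) = -2.197225.
18/2 = 9.0.
KL = -2.197225 + 9.0 - 1 = 5.8028

5.8028


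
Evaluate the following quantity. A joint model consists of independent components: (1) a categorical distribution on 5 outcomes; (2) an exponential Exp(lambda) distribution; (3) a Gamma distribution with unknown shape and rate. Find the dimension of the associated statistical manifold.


The dimension of a statistical manifold equals the number of free
(independent) real parameters of the model. For a product of independent
blocks the parameter counts add.
- categorical on 5 outcomes (probabilities sum to 1): 5-1 = 4.
- exponential (lambda): 1.
- Gamma (shape, rate): 2.
Total = 4 + 1 + 2 = 7.
Dimension = 7

7


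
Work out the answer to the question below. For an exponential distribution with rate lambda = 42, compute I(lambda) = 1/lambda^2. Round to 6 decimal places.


Fisher information for exponential: I(lambda) = 1/lambda^2.
lambda = 42, lambda^2 = 1764.
I = 1/1764 = 0.000567

0.000567


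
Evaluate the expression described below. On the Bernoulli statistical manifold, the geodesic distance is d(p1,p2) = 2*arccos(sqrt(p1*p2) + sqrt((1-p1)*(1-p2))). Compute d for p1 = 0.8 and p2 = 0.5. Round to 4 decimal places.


Geodesic distance on Bernoulli manifold:
d(p1,p2) = 2*arccos(sqrt(p1*p2) + sqrt((1-p1)*(1-p2))).
sqrt(p1*p2) = sqrt(0.8*0.5) = 0.632456.
sqrt((1-p1)*(1-p2)) = sqrt(0.2*0.5) = 0.316228.
arg = 0.632456 + 0.316228 = 0.948683.
d = 2*arccos(0.948683) = 0.6435

0.6435


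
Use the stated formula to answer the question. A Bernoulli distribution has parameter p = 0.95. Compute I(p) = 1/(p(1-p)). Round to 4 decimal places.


For Bernoulli(p), Fisher information is I(p) = 1/(p*(1-p)).
p = 0.95, 1-p = 0.05.
p*(1-p) = 0.0475.
I(p) = 1/0.0475 = 21.0526

21.0526


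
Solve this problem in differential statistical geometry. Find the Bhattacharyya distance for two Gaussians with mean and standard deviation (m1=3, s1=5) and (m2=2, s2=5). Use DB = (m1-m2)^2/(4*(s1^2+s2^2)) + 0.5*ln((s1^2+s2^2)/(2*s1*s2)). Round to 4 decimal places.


Bhattacharyya distance between two Gaussians:
DB = (m1-m2)^2/(4*(s1^2+s2^2)) + (1/2)*ln((s1^2+s2^2)/(2*s1*s2)).
(m1-m2)^2 = (1)^2 = 1.
s1^2+s2^2 = 25 + 25 = 50.
term1 = 1/200 = 0.005.
term2 = 0.5*ln(50/50.0) = 0.0.
DB = 0.005 + 0.0 = 0.0050

0.0050


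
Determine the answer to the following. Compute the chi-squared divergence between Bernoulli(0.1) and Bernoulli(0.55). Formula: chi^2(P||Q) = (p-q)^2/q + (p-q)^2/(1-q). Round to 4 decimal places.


Chi-squared divergence between Bernoulli distributions:
chi^2 = (p-q)^2/q + (p-q)^2/(1-q).
p = 0.1, q = 0.55, p-q = -0.45.
(p-q)^2 = 0.2025.
term1 = 0.2025/0.55 = 0.368182.
term2 = 0.2025/0.45 = 0.45.
chi^2 = 0.368182 + 0.45 = 0.8182

0.8182


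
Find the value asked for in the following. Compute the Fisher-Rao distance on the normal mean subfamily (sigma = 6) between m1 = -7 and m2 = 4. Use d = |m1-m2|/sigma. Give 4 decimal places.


On the fixed-variance normal subfamily, geodesic distance = |m1-m2|/sigma.
|-7 - 4| = 11.
sigma = 6.
d = 11/6 = 1.8333

1.8333


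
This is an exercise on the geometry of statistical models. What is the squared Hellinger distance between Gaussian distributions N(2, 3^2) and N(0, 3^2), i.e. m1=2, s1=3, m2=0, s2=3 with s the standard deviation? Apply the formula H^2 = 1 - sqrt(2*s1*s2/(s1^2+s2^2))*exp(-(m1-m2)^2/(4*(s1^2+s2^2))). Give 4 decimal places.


Squared Hellinger distance for Gaussians:
H^2 = 1 - sqrt(2*s1*s2/(s1^2+s2^2)) * exp(-(m1-m2)^2/(4*(s1^2+s2^2))).
s1^2 = 9, s2^2 = 9, s1^2+s2^2 = 18.
sqrt(2*3*3/(18)) = 1.0.
(m1-m2)^2 = (2)^2 = 4.
exp(-4/(4*18)) = exp(-0.055556) = 0.945959.
H^2 = 1 - 1.0*0.945959 = 0.0540

0.0540


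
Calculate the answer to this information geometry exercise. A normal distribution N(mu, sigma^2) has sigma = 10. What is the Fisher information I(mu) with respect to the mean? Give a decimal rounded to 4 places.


The Fisher information for the mean of a normal distribution is I(mu) = 1/sigma^2.
sigma = 10, so sigma^2 = 100.
I(mu) = 1/100 = 0.0100

0.0100


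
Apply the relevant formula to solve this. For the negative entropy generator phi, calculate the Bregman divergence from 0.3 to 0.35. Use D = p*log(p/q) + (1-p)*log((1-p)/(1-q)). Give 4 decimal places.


Bregman divergence with negative entropy generator:
D = p*log(p/q) + (1-p)*log((1-p)/(1-q)).
p = 0.3, q = 0.35.
p*log(p/q) = 0.3*log(0.3/0.35) = -0.046245.
(1-p)*log((1-p)/(1-q)) = 0.7*log(0.7/0.65) = 0.051876.
D = -0.046245 + 0.051876 = 0.0056

0.0056


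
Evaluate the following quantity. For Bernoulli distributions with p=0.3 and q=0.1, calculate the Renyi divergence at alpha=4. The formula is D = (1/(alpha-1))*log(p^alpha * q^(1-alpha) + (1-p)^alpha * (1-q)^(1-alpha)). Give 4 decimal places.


Renyi divergence of order alpha between Bernoulli distributions:
D = (1/(alpha-1))*log(p^alpha * q^(1-alpha) + (1-p)^alpha * (1-q)^(1-alpha)).
alpha = 4, p = 0.3, q = 0.1.
p^alpha * q^(1-alpha) = 0.3^4 * 0.1^-3 = 8.1.
(1-p)^alpha * (1-q)^(1-alpha) = 0.7^4 * 0.9^-3 = 0.329355.
sum = 8.1 + 0.329355 = 8.429355.
D = (1/3)*log(8.429355) = 0.7106

0.7106


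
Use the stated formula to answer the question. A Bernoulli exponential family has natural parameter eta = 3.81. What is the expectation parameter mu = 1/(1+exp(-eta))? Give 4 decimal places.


Dual coordinate (expectation parameter) for Bernoulli:
mu = 1/(1+exp(-eta)).
eta = 3.81.
exp(-eta) = exp(-3.81) = 0.022148.
mu = 1/(1+0.022148) = 0.9783

0.9783


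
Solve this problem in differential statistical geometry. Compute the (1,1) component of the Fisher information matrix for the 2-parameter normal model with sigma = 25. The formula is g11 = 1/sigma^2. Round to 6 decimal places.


For the 2-parameter normal family, the Fisher metric has:
  g11 = 1/sigma^2, g22 = 2/sigma^2.
sigma = 25, sigma^2 = 625.
g11 = 0.001600

0.001600


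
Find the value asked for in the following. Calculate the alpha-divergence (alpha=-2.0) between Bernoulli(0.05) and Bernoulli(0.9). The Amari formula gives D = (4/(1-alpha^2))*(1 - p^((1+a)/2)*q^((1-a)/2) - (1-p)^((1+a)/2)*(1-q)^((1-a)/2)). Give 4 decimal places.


Amari alpha-divergence:
D = (4/(1-alpha^2))*(1 - p^((1+a)/2)*q^((1-a)/2) - (1-p)^((1+a)/2)*(1-q)^((1-a)/2)).
alpha = -2.0, p = 0.05, q = 0.9.
e1 = (1+alpha)/2 = -0.5, e2 = (1-alpha)/2 = 1.5.
t1 = p^e1 * q^e2 = 0.05^-0.5 * 0.9^1.5 = 3.818377.
t2 = (1-p)^e1 * (1-q)^e2 = 0.95^-0.5 * 0.1^1.5 = 0.032444.
4/(1-alpha^2) = -1.333333.
D = -1.333333*(1 - 3.818377 - 0.032444) = 3.8011

3.8011


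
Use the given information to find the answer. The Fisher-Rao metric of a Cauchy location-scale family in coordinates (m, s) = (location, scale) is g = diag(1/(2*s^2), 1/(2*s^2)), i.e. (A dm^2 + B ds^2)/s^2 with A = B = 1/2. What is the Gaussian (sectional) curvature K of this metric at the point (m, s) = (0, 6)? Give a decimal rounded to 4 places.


The metric has the form g = (A dm^2 + B ds^2)/s^2 with A = 1/2, B = 1/2.
Substitute u = sqrt(A/B)*m: g = B*(du^2 + ds^2)/s^2, i.e. B times the
Poincare upper half-plane metric, which has constant Gaussian curvature -1.
Scaling a 2D metric by a constant c divides the Gaussian curvature by c,
so K = -1/B = -1/(1/2) = -2.0000 everywhere (the point (m, s) = (0, 6) is irrelevant:
the curvature is constant).
The requested Gaussian curvature is K = -2.0000.

-2.0000


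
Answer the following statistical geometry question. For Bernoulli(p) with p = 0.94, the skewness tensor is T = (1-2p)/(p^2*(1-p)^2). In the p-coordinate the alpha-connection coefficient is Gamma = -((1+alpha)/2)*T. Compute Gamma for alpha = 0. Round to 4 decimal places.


Skewness (Amari-Chentsov) tensor: T = (1-2p)/(p^2*(1-p)^2).
p = 0.94, 1-2p = -0.88, p^2 = 0.8836, (1-p)^2 = 0.0036.
T = -0.88/(0.8836 * 0.0036) = -276.646044.
In the p-coordinate, Gamma^(alpha) = Gamma^(0) - (alpha/2)*T with Gamma^(0) = (1/2)*g'(p) = -T/2,
so Gamma^(alpha) = -((1+alpha)/2)*T.
alpha = 0, -(1+alpha)/2 = -0.5.
Gamma = -0.5 * -276.646044 = 138.3230

138.3230


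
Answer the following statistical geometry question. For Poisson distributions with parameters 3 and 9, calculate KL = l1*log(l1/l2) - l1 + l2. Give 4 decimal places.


KL divergence for Poisson:
KL = l1*log(l1/l2) - l1 + l2.
l1 = 3, l2 = 9.
log(3/9) = -1.098612.
l1*log(l1/l2) = 3 * -1.098612 = -3.295837.
KL = -3.295837 - 3 + 9 = 2.7042

2.7042


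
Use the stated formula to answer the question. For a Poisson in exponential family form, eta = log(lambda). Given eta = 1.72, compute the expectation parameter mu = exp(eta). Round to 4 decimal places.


Expectation parameter for Poisson exponential family:
mu = exp(eta).
eta = 1.72.
mu = exp(1.72) = 5.5845

5.5845


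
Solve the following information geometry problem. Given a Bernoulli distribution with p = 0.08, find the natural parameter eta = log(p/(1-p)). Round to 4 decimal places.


Natural parameter for Bernoulli: eta = log(p/(1-p)).
p = 0.08, 1-p = 0.92.
p/(1-p) = 0.086957.
eta = log(0.086957) = -2.4423

-2.4423


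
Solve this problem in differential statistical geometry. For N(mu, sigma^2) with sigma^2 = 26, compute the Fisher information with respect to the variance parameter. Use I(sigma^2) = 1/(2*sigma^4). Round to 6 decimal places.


Fisher information for variance: I(sigma^2) = 1/(2*sigma^4).
sigma^2 = 26, so sigma^4 = 676.
I = 1/(2*676) = 1/1352 = 0.000740

0.000740


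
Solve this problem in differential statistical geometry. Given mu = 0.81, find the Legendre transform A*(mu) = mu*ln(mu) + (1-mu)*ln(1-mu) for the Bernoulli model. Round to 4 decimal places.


Legendre transform for Bernoulli:
A*(mu) = mu*log(mu) + (1-mu)*log(1-mu).
mu = 0.81, 1-mu = 0.19.
mu*log(mu) = 0.81*log(0.81) = -0.170684.
(1-mu)*log(1-mu) = 0.19*log(0.19) = -0.315539.
A* = -0.170684 + -0.315539 = -0.4862

-0.4862


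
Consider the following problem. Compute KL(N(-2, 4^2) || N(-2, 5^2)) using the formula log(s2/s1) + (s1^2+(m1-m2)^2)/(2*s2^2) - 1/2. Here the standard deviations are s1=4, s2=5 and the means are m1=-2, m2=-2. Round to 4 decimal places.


KL divergence between normal distributions:
KL = log(s2/s1) + (s1^2 + (m1-m2)^2)/(2*s2^2) - 1/2.
log(5/4) = 0.223144.
(4^2 + (-2--2)^2)/(2*5^2) = (16 + 0)/50 = 0.32.
KL = 0.223144 + 0.32 - 0.5 = 0.0431

0.0431


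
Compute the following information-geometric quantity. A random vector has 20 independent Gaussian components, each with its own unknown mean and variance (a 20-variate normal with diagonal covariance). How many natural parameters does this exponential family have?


Exponential family dimension calculation:
Each univariate normal has two natural parameters (mu/sigma^2 and -1/(2 sigma^2)).
With 20 independent components, dim = 2 * 20 = 40.

40


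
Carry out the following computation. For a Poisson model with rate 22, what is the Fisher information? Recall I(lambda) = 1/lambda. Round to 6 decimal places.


Fisher information for Poisson: I(lambda) = 1/lambda.
lambda = 22.
I(lambda) = 1/22 = 0.045455

0.045455


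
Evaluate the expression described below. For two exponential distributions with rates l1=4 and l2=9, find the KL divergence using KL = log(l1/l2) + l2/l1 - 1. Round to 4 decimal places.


KL divergence for exponential family:
KL = log(l1/l2) + l2/l1 - 1.
log(4/9) = -0.81093.
9/4 = 2.25.
KL = -0.81093 + 2.25 - 1 = 0.4391

0.4391


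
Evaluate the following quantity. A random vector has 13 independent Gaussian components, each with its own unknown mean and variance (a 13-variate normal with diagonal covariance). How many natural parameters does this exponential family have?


Exponential family dimension calculation:
Each univariate normal has two natural parameters (mu/sigma^2 and -1/(2 sigma^2)).
With 13 independent components, dim = 2 * 13 = 26.

26


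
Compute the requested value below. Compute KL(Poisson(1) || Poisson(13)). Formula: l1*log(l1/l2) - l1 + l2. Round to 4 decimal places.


KL divergence for Poisson:
KL = l1*log(l1/l2) - l1 + l2.
l1 = 1, l2 = 13.
log(1/13) = -2.564949.
l1*log(l1/l2) = 1 * -2.564949 = -2.564949.
KL = -2.564949 - 1 + 13 = 9.4351

9.4351


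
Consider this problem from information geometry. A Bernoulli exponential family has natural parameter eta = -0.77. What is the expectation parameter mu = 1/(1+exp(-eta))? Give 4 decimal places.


Dual coordinate (expectation parameter) for Bernoulli:
mu = 1/(1+exp(-eta)).
eta = -0.77.
exp(-eta) = exp(0.77) = 2.159766.
mu = 1/(1+2.159766) = 0.3165

0.3165


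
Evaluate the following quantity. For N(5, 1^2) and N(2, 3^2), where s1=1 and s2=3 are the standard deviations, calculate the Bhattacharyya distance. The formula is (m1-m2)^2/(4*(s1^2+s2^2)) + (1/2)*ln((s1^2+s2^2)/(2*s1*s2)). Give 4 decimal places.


Bhattacharyya distance between two Gaussians:
DB = (m1-m2)^2/(4*(s1^2+s2^2)) + (1/2)*ln((s1^2+s2^2)/(2*s1*s2)).
(m1-m2)^2 = (3)^2 = 9.
s1^2+s2^2 = 1 + 9 = 10.
term1 = 9/40 = 0.225.
term2 = 0.5*ln(10/6.0) = 0.255413.
DB = 0.225 + 0.255413 = 0.4804

0.4804


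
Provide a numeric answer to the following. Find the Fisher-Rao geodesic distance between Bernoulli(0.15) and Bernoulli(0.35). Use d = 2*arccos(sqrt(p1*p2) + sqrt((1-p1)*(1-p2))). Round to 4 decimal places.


Geodesic distance on Bernoulli manifold:
d(p1,p2) = 2*arccos(sqrt(p1*p2) + sqrt((1-p1)*(1-p2))).
sqrt(p1*p2) = sqrt(0.15*0.35) = 0.229129.
sqrt((1-p1)*(1-p2)) = sqrt(0.85*0.65) = 0.743303.
arg = 0.229129 + 0.743303 = 0.972432.
d = 2*arccos(0.972432) = 0.4707

0.4707


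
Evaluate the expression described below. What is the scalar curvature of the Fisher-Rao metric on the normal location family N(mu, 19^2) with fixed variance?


This family has a single free parameter, so its statistical manifold
is 1-dimensional. The Riemann curvature tensor of any 1-dimensional
Riemannian manifold vanishes identically, so R = 0.

0


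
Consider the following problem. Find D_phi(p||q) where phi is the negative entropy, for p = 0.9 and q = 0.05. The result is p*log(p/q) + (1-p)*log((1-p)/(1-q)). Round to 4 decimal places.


Bregman divergence with negative entropy generator:
D = p*log(p/q) + (1-p)*log((1-p)/(1-q)).
p = 0.9, q = 0.05.
p*log(p/q) = 0.9*log(0.9/0.05) = 2.601335.
(1-p)*log((1-p)/(1-q)) = 0.1*log(0.1/0.95) = -0.225129.
D = 2.601335 + -0.225129 = 2.3762

2.3762


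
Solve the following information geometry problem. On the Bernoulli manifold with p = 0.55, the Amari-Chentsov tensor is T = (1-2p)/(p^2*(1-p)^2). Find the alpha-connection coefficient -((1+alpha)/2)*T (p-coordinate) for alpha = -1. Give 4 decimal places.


Skewness (Amari-Chentsov) tensor: T = (1-2p)/(p^2*(1-p)^2).
p = 0.55, 1-2p = -0.1, p^2 = 0.3025, (1-p)^2 = 0.2025.
T = -0.1/(0.3025 * 0.2025) = -1.632486.
In the p-coordinate, Gamma^(alpha) = Gamma^(0) - (alpha/2)*T with Gamma^(0) = (1/2)*g'(p) = -T/2,
so Gamma^(alpha) = -((1+alpha)/2)*T.
alpha = -1, -(1+alpha)/2 = 0.0.
Gamma = 0.0 * -1.632486 = 0.0000

0.0000


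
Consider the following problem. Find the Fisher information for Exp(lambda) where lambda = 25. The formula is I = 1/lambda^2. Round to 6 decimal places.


Fisher information for exponential: I(lambda) = 1/lambda^2.
lambda = 25, lambda^2 = 625.
I = 1/625 = 0.001600

0.001600


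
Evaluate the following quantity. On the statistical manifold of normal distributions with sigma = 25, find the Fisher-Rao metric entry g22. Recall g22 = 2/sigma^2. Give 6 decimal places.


For the 2-parameter normal family, the Fisher metric has:
  g11 = 1/sigma^2, g22 = 2/sigma^2.
sigma = 25, sigma^2 = 625.
g22 = 0.003200

0.003200


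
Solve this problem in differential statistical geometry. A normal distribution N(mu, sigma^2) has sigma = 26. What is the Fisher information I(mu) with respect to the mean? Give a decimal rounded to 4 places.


The Fisher information for the mean of a normal distribution is I(mu) = 1/sigma^2.
sigma = 26, so sigma^2 = 676.
I(mu) = 1/676 = 0.0015

0.0015


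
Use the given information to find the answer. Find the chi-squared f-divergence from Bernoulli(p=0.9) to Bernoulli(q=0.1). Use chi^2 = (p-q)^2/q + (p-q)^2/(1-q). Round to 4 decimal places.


Chi-squared divergence between Bernoulli distributions:
chi^2 = (p-q)^2/q + (p-q)^2/(1-q).
p = 0.9, q = 0.1, p-q = 0.8.
(p-q)^2 = 0.64.
term1 = 0.64/0.1 = 6.4.
term2 = 0.64/0.9 = 0.711111.
chi^2 = 6.4 + 0.711111 = 7.1111

7.1111


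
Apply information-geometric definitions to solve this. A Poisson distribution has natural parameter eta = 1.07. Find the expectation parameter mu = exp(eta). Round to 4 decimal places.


Expectation parameter for Poisson exponential family:
mu = exp(eta).
eta = 1.07.
mu = exp(1.07) = 2.9154

2.9154


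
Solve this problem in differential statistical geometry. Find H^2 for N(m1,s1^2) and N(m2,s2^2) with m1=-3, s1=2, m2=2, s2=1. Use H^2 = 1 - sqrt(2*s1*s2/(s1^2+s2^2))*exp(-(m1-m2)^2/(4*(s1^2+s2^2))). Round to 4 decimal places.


Squared Hellinger distance for Gaussians:
H^2 = 1 - sqrt(2*s1*s2/(s1^2+s2^2)) * exp(-(m1-m2)^2/(4*(s1^2+s2^2))).
s1^2 = 4, s2^2 = 1, s1^2+s2^2 = 5.
sqrt(2*2*1/(5)) = 0.894427.
(m1-m2)^2 = (-5)^2 = 25.
exp(-25/(4*5)) = exp(-1.25) = 0.286505.
H^2 = 1 - 0.894427*0.286505 = 0.7437

0.7437


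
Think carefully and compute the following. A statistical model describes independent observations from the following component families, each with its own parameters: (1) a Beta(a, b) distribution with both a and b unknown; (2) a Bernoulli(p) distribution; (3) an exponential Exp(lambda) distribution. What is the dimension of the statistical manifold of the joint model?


The dimension of a statistical manifold equals the number of free
(independent) real parameters of the model. For a product of independent
blocks the parameter counts add.
- Beta (a, b): 2.
- Bernoulli (p): 1.
- exponential (lambda): 1.
Total = 2 + 1 + 1 = 4.
Dimension = 4

4


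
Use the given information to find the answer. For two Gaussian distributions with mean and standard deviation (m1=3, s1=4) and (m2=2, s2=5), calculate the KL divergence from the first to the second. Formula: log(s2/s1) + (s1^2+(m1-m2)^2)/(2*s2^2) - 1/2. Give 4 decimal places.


KL divergence between normal distributions:
KL = log(s2/s1) + (s1^2 + (m1-m2)^2)/(2*s2^2) - 1/2.
log(5/4) = 0.223144.
(4^2 + (3-2)^2)/(2*5^2) = (16 + 1)/50 = 0.34.
KL = 0.223144 + 0.34 - 0.5 = 0.0631

0.0631


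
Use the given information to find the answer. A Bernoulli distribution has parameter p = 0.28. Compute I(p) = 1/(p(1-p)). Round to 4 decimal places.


For Bernoulli(p), Fisher information is I(p) = 1/(p*(1-p)).
p = 0.28, 1-p = 0.72.
p*(1-p) = 0.2016.
I(p) = 1/0.2016 = 4.9603

4.9603


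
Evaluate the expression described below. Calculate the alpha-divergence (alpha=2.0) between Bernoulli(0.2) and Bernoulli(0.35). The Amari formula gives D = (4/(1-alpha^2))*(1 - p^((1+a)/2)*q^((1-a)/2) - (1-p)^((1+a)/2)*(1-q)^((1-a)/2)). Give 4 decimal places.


Amari alpha-divergence:
D = (4/(1-alpha^2))*(1 - p^((1+a)/2)*q^((1-a)/2) - (1-p)^((1+a)/2)*(1-q)^((1-a)/2)).
alpha = 2.0, p = 0.2, q = 0.35.
e1 = (1+alpha)/2 = 1.5, e2 = (1-alpha)/2 = -0.5.
t1 = p^e1 * q^e2 = 0.2^1.5 * 0.35^-0.5 = 0.151186.
t2 = (1-p)^e1 * (1-q)^e2 = 0.8^1.5 * 0.65^-0.5 = 0.88752.
4/(1-alpha^2) = -1.333333.
D = -1.333333*(1 - 0.151186 - 0.88752) = 0.0516

0.0516


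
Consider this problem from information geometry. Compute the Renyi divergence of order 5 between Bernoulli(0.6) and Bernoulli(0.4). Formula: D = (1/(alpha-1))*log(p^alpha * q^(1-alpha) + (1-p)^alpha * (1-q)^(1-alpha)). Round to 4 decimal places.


Renyi divergence of order alpha between Bernoulli distributions:
D = (1/(alpha-1))*log(p^alpha * q^(1-alpha) + (1-p)^alpha * (1-q)^(1-alpha)).
alpha = 5, p = 0.6, q = 0.4.
p^alpha * q^(1-alpha) = 0.6^5 * 0.4^-4 = 3.0375.
(1-p)^alpha * (1-q)^(1-alpha) = 0.4^5 * 0.6^-4 = 0.079012.
sum = 3.0375 + 0.079012 = 3.116512.
D = (1/4)*log(3.116512) = 0.2842

0.2842


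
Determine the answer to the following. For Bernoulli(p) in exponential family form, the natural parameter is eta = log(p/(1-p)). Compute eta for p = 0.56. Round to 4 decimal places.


Natural parameter for Bernoulli: eta = log(p/(1-p)).
p = 0.56, 1-p = 0.44.
p/(1-p) = 1.272727.
eta = log(1.272727) = 0.2412

0.2412


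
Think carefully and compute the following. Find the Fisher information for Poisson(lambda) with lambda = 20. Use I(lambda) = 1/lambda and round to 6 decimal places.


Fisher information for Poisson: I(lambda) = 1/lambda.
lambda = 20.
I(lambda) = 1/20 = 0.050000

0.050000


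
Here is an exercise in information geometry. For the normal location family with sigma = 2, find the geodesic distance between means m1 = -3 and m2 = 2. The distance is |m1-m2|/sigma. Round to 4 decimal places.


On the fixed-variance normal subfamily, geodesic distance = |m1-m2|/sigma.
|-3 - 2| = 5.
sigma = 2.
d = 5/2 = 2.5000

2.5000


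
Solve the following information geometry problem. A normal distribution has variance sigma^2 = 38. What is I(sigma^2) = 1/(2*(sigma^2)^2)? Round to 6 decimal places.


Fisher information for variance: I(sigma^2) = 1/(2*sigma^4).
sigma^2 = 38, so sigma^4 = 1444.
I = 1/(2*1444) = 1/2888 = 0.000346

0.000346


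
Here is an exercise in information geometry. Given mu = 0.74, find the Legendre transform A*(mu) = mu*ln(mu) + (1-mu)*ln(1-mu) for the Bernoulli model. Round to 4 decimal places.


Legendre transform for Bernoulli:
A*(mu) = mu*log(mu) + (1-mu)*log(1-mu).
mu = 0.74, 1-mu = 0.26.
mu*log(mu) = 0.74*log(0.74) = -0.222818.
(1-mu)*log(1-mu) = 0.26*log(0.26) = -0.350239.
A* = -0.222818 + -0.350239 = -0.5731

-0.5731


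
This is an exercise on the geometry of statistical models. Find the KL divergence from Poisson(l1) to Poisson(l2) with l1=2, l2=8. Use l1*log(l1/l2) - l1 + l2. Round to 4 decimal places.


KL divergence for Poisson:
KL = l1*log(l1/l2) - l1 + l2.
l1 = 2, l2 = 8.
log(2/8) = -1.386294.
l1*log(l1/l2) = 2 * -1.386294 = -2.772589.
KL = -2.772589 - 2 + 8 = 3.2274

3.2274


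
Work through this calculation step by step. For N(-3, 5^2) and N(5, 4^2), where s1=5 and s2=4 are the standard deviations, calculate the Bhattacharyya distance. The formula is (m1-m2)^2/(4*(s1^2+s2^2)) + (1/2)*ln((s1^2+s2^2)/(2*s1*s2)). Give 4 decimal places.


Bhattacharyya distance between two Gaussians:
DB = (m1-m2)^2/(4*(s1^2+s2^2)) + (1/2)*ln((s1^2+s2^2)/(2*s1*s2)).
(m1-m2)^2 = (-8)^2 = 64.
s1^2+s2^2 = 25 + 16 = 41.
term1 = 64/164 = 0.390244.
term2 = 0.5*ln(41/40.0) = 0.012346.
DB = 0.390244 + 0.012346 = 0.4026

0.4026


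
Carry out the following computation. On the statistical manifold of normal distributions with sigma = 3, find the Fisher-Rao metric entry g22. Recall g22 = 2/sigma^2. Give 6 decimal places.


For the 2-parameter normal family, the Fisher metric has:
  g11 = 1/sigma^2, g22 = 2/sigma^2.
sigma = 3, sigma^2 = 9.
g22 = 0.222222

0.222222


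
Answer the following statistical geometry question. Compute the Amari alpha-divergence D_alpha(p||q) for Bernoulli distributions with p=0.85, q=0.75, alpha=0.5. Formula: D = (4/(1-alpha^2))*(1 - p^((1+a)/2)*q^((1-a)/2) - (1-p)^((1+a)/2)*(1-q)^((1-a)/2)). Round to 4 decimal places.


Amari alpha-divergence:
D = (4/(1-alpha^2))*(1 - p^((1+a)/2)*q^((1-a)/2) - (1-p)^((1+a)/2)*(1-q)^((1-a)/2)).
alpha = 0.5, p = 0.85, q = 0.75.
e1 = (1+alpha)/2 = 0.75, e2 = (1-alpha)/2 = 0.25.
t1 = p^e1 * q^e2 = 0.85^0.75 * 0.75^0.25 = 0.823815.
t2 = (1-p)^e1 * (1-q)^e2 = 0.15^0.75 * 0.25^0.25 = 0.170433.
4/(1-alpha^2) = 5.333333.
D = 5.333333*(1 - 0.823815 - 0.170433) = 0.0307

0.0307


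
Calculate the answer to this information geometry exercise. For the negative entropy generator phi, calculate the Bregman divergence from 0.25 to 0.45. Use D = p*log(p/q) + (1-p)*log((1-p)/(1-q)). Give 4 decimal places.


Bregman divergence with negative entropy generator:
D = p*log(p/q) + (1-p)*log((1-p)/(1-q)).
p = 0.25, q = 0.45.
p*log(p/q) = 0.25*log(0.25/0.45) = -0.146947.
(1-p)*log((1-p)/(1-q)) = 0.75*log(0.75/0.55) = 0.232616.
D = -0.146947 + 0.232616 = 0.0857

0.0857


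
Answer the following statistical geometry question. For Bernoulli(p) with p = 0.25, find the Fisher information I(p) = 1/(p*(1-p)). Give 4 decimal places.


For Bernoulli(p), Fisher information is I(p) = 1/(p*(1-p)).
p = 0.25, 1-p = 0.75.
p*(1-p) = 0.1875.
I(p) = 1/0.1875 = 5.3333

5.3333


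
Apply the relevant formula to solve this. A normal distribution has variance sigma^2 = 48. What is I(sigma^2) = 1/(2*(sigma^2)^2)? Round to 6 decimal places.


Fisher information for variance: I(sigma^2) = 1/(2*sigma^4).
sigma^2 = 48, so sigma^4 = 2304.
I = 1/(2*2304) = 1/4608 = 0.000217

0.000217


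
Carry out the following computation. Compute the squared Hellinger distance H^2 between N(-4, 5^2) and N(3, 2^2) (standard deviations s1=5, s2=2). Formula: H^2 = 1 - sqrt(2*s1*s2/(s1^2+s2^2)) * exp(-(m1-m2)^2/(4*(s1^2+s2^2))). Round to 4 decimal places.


Squared Hellinger distance for Gaussians:
H^2 = 1 - sqrt(2*s1*s2/(s1^2+s2^2)) * exp(-(m1-m2)^2/(4*(s1^2+s2^2))).
s1^2 = 25, s2^2 = 4, s1^2+s2^2 = 29.
sqrt(2*5*2/(29)) = 0.830455.
(m1-m2)^2 = (-7)^2 = 49.
exp(-49/(4*29)) = exp(-0.422414) = 0.655463.
H^2 = 1 - 0.830455*0.655463 = 0.4557

0.4557


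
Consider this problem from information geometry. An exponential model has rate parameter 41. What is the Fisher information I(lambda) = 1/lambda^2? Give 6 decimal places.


Fisher information for exponential: I(lambda) = 1/lambda^2.
lambda = 41, lambda^2 = 1681.
I = 1/1681 = 0.000595

0.000595


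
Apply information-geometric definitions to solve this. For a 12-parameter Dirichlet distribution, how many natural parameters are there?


Exponential family dimension calculation:
Dirichlet with 12 components has 12 natural parameters.

12


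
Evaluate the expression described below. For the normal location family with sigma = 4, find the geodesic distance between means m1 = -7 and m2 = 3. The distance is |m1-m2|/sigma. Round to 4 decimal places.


On the fixed-variance normal subfamily, geodesic distance = |m1-m2|/sigma.
|-7 - 3| = 10.
sigma = 4.
d = 10/4 = 2.5000

2.5000


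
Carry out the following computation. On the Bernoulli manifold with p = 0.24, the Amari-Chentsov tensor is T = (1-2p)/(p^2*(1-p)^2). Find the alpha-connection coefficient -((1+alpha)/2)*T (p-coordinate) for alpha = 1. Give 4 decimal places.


Skewness (Amari-Chentsov) tensor: T = (1-2p)/(p^2*(1-p)^2).
p = 0.24, 1-2p = 0.52, p^2 = 0.0576, (1-p)^2 = 0.5776.
T = 0.52/(0.0576 * 0.5776) = 15.629809.
In the p-coordinate, Gamma^(alpha) = Gamma^(0) - (alpha/2)*T with Gamma^(0) = (1/2)*g'(p) = -T/2,
so Gamma^(alpha) = -((1+alpha)/2)*T.
alpha = 1, -(1+alpha)/2 = -1.0.
Gamma = -1.0 * 15.629809 = -15.6298

-15.6298


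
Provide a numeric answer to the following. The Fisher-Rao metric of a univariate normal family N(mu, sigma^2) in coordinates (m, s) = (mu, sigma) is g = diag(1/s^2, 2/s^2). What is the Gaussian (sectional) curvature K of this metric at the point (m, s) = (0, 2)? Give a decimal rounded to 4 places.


The metric has the form g = (A dm^2 + B ds^2)/s^2 with A = 1, B = 2.
Substitute u = sqrt(A/B)*m: g = B*(du^2 + ds^2)/s^2, i.e. B times the
Poincare upper half-plane metric, which has constant Gaussian curvature -1.
Scaling a 2D metric by a constant c divides the Gaussian curvature by c,
so K = -1/B = -1/(2) = -0.5000 everywhere (the point (m, s) = (0, 2) is irrelevant:
the curvature is constant).
The requested Gaussian curvature is K = -0.5000.

-0.5000


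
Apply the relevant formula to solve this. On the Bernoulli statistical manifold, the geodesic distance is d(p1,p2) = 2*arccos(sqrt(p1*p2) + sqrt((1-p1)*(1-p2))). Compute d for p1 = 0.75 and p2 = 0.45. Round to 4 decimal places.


Geodesic distance on Bernoulli manifold:
d(p1,p2) = 2*arccos(sqrt(p1*p2) + sqrt((1-p1)*(1-p2))).
sqrt(p1*p2) = sqrt(0.75*0.45) = 0.580948.
sqrt((1-p1)*(1-p2)) = sqrt(0.25*0.55) = 0.37081.
arg = 0.580948 + 0.37081 = 0.951757.
d = 2*arccos(0.951757) = 0.6238

0.6238


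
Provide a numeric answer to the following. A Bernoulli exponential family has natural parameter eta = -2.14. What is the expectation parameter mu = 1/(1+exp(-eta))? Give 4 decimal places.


Dual coordinate (expectation parameter) for Bernoulli:
mu = 1/(1+exp(-eta)).
eta = -2.14.
exp(-eta) = exp(2.14) = 8.499438.
mu = 1/(1+8.499438) = 0.1053

0.1053


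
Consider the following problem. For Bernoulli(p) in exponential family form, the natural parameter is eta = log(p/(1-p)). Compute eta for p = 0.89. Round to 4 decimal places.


Natural parameter for Bernoulli: eta = log(p/(1-p)).
p = 0.89, 1-p = 0.11.
p/(1-p) = 8.090909.
eta = log(8.090909) = 2.0907

2.0907


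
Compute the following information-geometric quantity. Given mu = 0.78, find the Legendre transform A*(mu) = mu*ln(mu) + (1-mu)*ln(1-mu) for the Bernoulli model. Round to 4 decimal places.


Legendre transform for Bernoulli:
A*(mu) = mu*log(mu) + (1-mu)*log(1-mu).
mu = 0.78, 1-mu = 0.22.
mu*log(mu) = 0.78*log(0.78) = -0.1938.
(1-mu)*log(1-mu) = 0.22*log(0.22) = -0.333108.
A* = -0.1938 + -0.333108 = -0.5269

-0.5269


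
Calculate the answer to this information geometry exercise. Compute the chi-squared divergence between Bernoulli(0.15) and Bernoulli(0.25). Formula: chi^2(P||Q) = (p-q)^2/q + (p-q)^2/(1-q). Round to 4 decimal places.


Chi-squared divergence between Bernoulli distributions:
chi^2 = (p-q)^2/q + (p-q)^2/(1-q).
p = 0.15, q = 0.25, p-q = -0.1.
(p-q)^2 = 0.01.
term1 = 0.01/0.25 = 0.04.
term2 = 0.01/0.75 = 0.013333.
chi^2 = 0.04 + 0.013333 = 0.0533

0.0533


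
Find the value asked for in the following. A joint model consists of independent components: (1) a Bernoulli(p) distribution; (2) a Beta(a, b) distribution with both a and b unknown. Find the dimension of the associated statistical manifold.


The dimension of a statistical manifold equals the number of free
(independent) real parameters of the model. For a product of independent
blocks the parameter counts add.
- Bernoulli (p): 1.
- Beta (a, b): 2.
Total = 1 + 2 = 3.
Dimension = 3

3


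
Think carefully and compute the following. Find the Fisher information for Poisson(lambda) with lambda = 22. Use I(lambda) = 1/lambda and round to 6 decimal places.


Fisher information for Poisson: I(lambda) = 1/lambda.
lambda = 22.
I(lambda) = 1/22 = 0.045455

0.045455


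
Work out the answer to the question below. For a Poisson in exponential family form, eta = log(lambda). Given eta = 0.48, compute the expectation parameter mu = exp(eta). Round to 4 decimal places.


Expectation parameter for Poisson exponential family:
mu = exp(eta).
eta = 0.48.
mu = exp(0.48) = 1.6161

1.6161


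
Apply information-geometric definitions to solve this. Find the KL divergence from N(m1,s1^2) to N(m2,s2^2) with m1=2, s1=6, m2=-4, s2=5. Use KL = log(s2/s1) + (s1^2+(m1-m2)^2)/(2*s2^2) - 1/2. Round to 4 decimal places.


KL divergence between normal distributions:
KL = log(s2/s1) + (s1^2 + (m1-m2)^2)/(2*s2^2) - 1/2.
log(5/6) = -0.182322.
(6^2 + (2--4)^2)/(2*5^2) = (36 + 36)/50 = 1.44.
KL = -0.182322 + 1.44 - 0.5 = 0.7577

0.7577


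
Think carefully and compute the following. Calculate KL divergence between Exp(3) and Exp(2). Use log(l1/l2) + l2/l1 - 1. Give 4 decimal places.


KL divergence for exponential family:
KL = log(l1/l2) + l2/l1 - 1.
log(3/2) = 0.405465.
2/3 = 0.666667.
KL = 0.405465 + 0.666667 - 1 = 0.0721

0.0721


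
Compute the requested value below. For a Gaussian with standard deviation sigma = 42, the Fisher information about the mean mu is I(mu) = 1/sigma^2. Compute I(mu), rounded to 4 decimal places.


The Fisher information for the mean of a normal distribution is I(mu) = 1/sigma^2.
sigma = 42, so sigma^2 = 1764.
I(mu) = 1/1764 = 0.0006

0.0006


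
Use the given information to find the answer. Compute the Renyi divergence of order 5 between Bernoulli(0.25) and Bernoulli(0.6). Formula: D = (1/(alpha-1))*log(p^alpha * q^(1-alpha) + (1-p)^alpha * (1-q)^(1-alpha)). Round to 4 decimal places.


Renyi divergence of order alpha between Bernoulli distributions:
D = (1/(alpha-1))*log(p^alpha * q^(1-alpha) + (1-p)^alpha * (1-q)^(1-alpha)).
alpha = 5, p = 0.25, q = 0.6.
p^alpha * q^(1-alpha) = 0.25^5 * 0.6^-4 = 0.007535.
(1-p)^alpha * (1-q)^(1-alpha) = 0.75^5 * 0.4^-4 = 9.269714.
sum = 0.007535 + 9.269714 = 9.27725.
D = (1/4)*log(9.27725) = 0.5569

0.5569


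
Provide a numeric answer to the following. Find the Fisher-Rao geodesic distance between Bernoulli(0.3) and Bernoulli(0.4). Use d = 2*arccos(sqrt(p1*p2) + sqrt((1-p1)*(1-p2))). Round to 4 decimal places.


Geodesic distance on Bernoulli manifold:
d(p1,p2) = 2*arccos(sqrt(p1*p2) + sqrt((1-p1)*(1-p2))).
sqrt(p1*p2) = sqrt(0.3*0.4) = 0.34641.
sqrt((1-p1)*(1-p2)) = sqrt(0.7*0.6) = 0.648074.
arg = 0.34641 + 0.648074 = 0.994484.
d = 2*arccos(0.994484) = 0.2102

0.2102


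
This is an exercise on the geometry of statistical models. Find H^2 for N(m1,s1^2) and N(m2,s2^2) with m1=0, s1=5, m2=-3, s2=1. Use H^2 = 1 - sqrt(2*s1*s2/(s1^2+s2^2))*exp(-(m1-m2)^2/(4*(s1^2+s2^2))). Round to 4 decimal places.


Squared Hellinger distance for Gaussians:
H^2 = 1 - sqrt(2*s1*s2/(s1^2+s2^2)) * exp(-(m1-m2)^2/(4*(s1^2+s2^2))).
s1^2 = 25, s2^2 = 1, s1^2+s2^2 = 26.
sqrt(2*5*1/(26)) = 0.620174.
(m1-m2)^2 = (3)^2 = 9.
exp(-9/(4*26)) = exp(-0.086538) = 0.9171.
H^2 = 1 - 0.620174*0.9171 = 0.4312

0.4312


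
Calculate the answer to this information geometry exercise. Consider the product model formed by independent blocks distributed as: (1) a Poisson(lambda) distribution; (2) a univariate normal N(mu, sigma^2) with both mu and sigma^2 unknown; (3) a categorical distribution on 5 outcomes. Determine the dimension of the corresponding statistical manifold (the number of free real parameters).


The dimension of a statistical manifold equals the number of free
(independent) real parameters of the model. For a product of independent
blocks the parameter counts add.
- Poisson (lambda): 1.
- normal (mu, sigma^2): 2.
- categorical on 5 outcomes (probabilities sum to 1): 5-1 = 4.
Total = 1 + 2 + 4 = 7.
Dimension = 7

7


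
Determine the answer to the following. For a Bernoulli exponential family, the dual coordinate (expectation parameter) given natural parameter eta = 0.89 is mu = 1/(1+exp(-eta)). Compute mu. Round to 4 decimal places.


Dual coordinate (expectation parameter) for Bernoulli:
mu = 1/(1+exp(-eta)).
eta = 0.89.
exp(-eta) = exp(-0.89) = 0.410656.
mu = 1/(1+0.410656) = 0.7089

0.7089


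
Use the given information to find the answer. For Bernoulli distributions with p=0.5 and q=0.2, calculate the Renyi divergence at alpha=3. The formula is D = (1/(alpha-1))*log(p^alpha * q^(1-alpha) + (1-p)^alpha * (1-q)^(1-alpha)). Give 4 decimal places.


Renyi divergence of order alpha between Bernoulli distributions:
D = (1/(alpha-1))*log(p^alpha * q^(1-alpha) + (1-p)^alpha * (1-q)^(1-alpha)).
alpha = 3, p = 0.5, q = 0.2.
p^alpha * q^(1-alpha) = 0.5^3 * 0.2^-2 = 3.125.
(1-p)^alpha * (1-q)^(1-alpha) = 0.5^3 * 0.8^-2 = 0.195312.
sum = 3.125 + 0.195312 = 3.320312.
D = (1/2)*log(3.320312) = 0.6000

0.6000


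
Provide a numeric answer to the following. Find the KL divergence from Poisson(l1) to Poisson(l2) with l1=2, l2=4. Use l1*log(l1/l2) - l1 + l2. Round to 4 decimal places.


KL divergence for Poisson:
KL = l1*log(l1/l2) - l1 + l2.
l1 = 2, l2 = 4.
log(2/4) = -0.693147.
l1*log(l1/l2) = 2 * -0.693147 = -1.386294.
KL = -1.386294 - 2 + 4 = 0.6137

0.6137


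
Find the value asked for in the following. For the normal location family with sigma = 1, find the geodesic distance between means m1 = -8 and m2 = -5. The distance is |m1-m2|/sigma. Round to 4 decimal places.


On the fixed-variance normal subfamily, geodesic distance = |m1-m2|/sigma.
|-8 - -5| = 3.
sigma = 1.
d = 3/1 = 3.0000

3.0000


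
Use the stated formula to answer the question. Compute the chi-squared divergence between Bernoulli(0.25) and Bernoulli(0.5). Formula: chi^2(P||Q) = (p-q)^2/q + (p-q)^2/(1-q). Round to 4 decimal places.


Chi-squared divergence between Bernoulli distributions:
chi^2 = (p-q)^2/q + (p-q)^2/(1-q).
p = 0.25, q = 0.5, p-q = -0.25.
(p-q)^2 = 0.0625.
term1 = 0.0625/0.5 = 0.125.
term2 = 0.0625/0.5 = 0.125.
chi^2 = 0.125 + 0.125 = 0.2500

0.2500


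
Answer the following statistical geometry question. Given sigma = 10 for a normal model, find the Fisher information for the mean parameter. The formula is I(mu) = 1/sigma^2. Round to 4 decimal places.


The Fisher information for the mean of a normal distribution is I(mu) = 1/sigma^2.
sigma = 10, so sigma^2 = 100.
I(mu) = 1/100 = 0.0100

0.0100


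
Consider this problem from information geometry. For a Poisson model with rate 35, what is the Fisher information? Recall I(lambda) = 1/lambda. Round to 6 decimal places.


Fisher information for Poisson: I(lambda) = 1/lambda.
lambda = 35.
I(lambda) = 1/35 = 0.028571

0.028571


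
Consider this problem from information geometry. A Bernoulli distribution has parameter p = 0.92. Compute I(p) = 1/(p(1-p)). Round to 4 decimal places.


For Bernoulli(p), Fisher information is I(p) = 1/(p*(1-p)).
p = 0.92, 1-p = 0.08.
p*(1-p) = 0.0736.
I(p) = 1/0.0736 = 13.5870

13.5870


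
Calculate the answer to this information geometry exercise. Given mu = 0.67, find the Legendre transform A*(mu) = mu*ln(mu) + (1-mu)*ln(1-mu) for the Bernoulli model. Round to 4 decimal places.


Legendre transform for Bernoulli:
A*(mu) = mu*log(mu) + (1-mu)*log(1-mu).
mu = 0.67, 1-mu = 0.33.
mu*log(mu) = 0.67*log(0.67) = -0.26832.
(1-mu)*log(1-mu) = 0.33*log(0.33) = -0.365859.
A* = -0.26832 + -0.365859 = -0.6342

-0.6342


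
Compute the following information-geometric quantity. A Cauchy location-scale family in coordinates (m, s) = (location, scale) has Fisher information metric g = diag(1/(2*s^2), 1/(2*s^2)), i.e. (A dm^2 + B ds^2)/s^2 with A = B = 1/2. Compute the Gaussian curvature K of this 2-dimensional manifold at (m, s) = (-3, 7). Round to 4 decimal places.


The metric has the form g = (A dm^2 + B ds^2)/s^2 with A = 1/2, B = 1/2.
Substitute u = sqrt(A/B)*m: g = B*(du^2 + ds^2)/s^2, i.e. B times the
Poincare upper half-plane metric, which has constant Gaussian curvature -1.
Scaling a 2D metric by a constant c divides the Gaussian curvature by c,
so K = -1/B = -1/(1/2) = -2.0000 everywhere (the point (m, s) = (-3, 7) is irrelevant:
the curvature is constant).
The requested Gaussian curvature is K = -2.0000.

-2.0000
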